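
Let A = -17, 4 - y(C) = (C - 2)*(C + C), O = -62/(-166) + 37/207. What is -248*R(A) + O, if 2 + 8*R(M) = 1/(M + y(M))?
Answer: 708766501/11322279 ≈ 62.599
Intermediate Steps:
O = 9488/17181 (O = -62*(-1/166) + 37*(1/207) = 31/83 + 37/207 = 9488/17181 ≈ 0.55224)
y(C) = 4 - 2*C*(-2 + C) (y(C) = 4 - (C - 2)*(C + C) = 4 - (-2 + C)*2*C = 4 - 2*C*(-2 + C))
R(M) = -¼ + 1/(8*(4 - 2*M² + 5*M)) (R(M) = -¼ + 1/(8*(M + (4 - 2*M² + 4*M))) = -¼ + 1/(8*(4 - 2*M² + 5*M)))
-248*R(A) + O = -31*(-7 - 10*(-17) + 4*(-17)²)/(4 - 2*(-17)² + 5*(-17)) + 9488/17181 = -31*(-7 + 170 + 4*289)/(4 - 2*289 - 85) + 9488/17181 = -31*(-7 + 170 + 1156)/(4 - 578 - 85) + 9488/17181 = -31*1319/(-659) + 9488/17181 = -31*(-1)*1319/659 + 9488/17181 = -248*(-1319/5272) + 9488/17181 = 40889/659 + 9488/17181 = 708766501/11322279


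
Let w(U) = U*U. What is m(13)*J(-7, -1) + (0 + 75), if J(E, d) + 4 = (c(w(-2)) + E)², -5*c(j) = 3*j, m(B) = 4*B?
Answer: 111543/25 ≈ 4461.7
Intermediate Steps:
w(U) = U²
c(j) = -3*j/5
J(E, d) = -4 + (-12/5 + E)² (J(E, d) = -4 + (-⅗*(-2)² + E)² = -4 + (-⅗*4 + E)² = -4 + (-12/5 + E)²)
m(13)*J(-7, -1) + (0 + 75) = (4*13)*(-4 + (-12 + 5*(-7))²/25) + (0 + 75) = 52*(-4 + (-12 - 35)²/25) + 75 = 52*(-4 + (1/25)*(-47)²) + 75 = 52*(-4 + (1/25)*2209) + 75 = 52*(-4 + 2209/25) + 75 = 52*(2109/25) + 75 = 109668/25 + 75 = 111543/25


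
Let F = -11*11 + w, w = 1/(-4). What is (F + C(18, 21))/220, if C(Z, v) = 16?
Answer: -421/880 ≈ -0.47841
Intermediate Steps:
w = -¼ ≈ -0.25000
F = -485/4 (F = -11*11 - ¼ = -121 - ¼ = -485/4 ≈ -121.25)
(F + C(18, 21))/220 = (-485/4 + 16)/220 = -421/4*1/220 = -421/880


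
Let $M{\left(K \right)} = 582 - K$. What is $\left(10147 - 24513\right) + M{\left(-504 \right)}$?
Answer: $-13280$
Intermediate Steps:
$\left(10147 - 24513\right) + M{\left(-504 \right)} = \left(10147 - 24513\right) + \left(582 - -504\right) = -14366 + \left(582 + 504\right) = -14366 + 1086 = -13280$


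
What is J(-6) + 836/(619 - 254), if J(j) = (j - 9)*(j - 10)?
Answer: 88436/365 ≈ 242.29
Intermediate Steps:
J(j) = (-10 + j)*(-9 + j) (J(j) = (-9 + j)*(-10 + j) = (-10 + j)*(-9 + j))
J(-6) + 836/(619 - 254) = (90 + (-6)² - 19*(-6)) + 836/(619 - 254) = (90 + 36 + 114) + 836/365 = 240 + 836*(1/365) = 240 + 836/365 = 88436/365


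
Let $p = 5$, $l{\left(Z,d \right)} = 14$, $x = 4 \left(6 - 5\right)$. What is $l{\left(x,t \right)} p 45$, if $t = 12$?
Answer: $3150$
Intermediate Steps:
$x = 4$ ($x = 4 \cdot 1 = 4$)
$l{\left(x,t \right)} p 45 = 14 \cdot 5 \cdot 45 = 70 \cdot 45 = 3150$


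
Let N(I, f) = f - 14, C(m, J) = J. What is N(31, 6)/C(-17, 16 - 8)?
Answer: -1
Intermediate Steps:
N(I, f) = -14 + f
N(31, 6)/C(-17, 16 - 8) = (-14 + 6)/(16 - 8) = -8/8 = -8*⅛ = -1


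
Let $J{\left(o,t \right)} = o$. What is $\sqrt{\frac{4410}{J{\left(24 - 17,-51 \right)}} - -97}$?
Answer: $\sqrt{727} \approx 26.963$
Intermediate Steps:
$\sqrt{\frac{4410}{J{\left(24 - 17,-51 \right)}} - -97} = \sqrt{\frac{4410}{24 - 17} - -97} = \sqrt{\frac{4410}{7} + 97} = \sqrt{4410 \cdot \frac{1}{7} + 97} = \sqrt{630 + 97} = \sqrt{727}$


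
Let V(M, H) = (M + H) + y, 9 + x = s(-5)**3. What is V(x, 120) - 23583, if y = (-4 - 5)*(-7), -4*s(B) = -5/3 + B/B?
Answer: -5056343/216 ≈ -23409.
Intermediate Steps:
s(B) = 1/6 (s(B) = -(-5/3 + B/B)/4 = -(-5*1/3 + 1)/4 = -(-5/3 + 1)/4 = -1/4*(-2/3) = 1/6)
y = 63 (y = -9*(-7) = 63)
x = -1943/216 (x = -9 + (1/6)**3 = -9 + 1/216 = -1943/216 ≈ -8.9954)
V(M, H) = 63 + H + M (V(M, H) = (M + H) + 63 = (H + M) + 63 = 63 + H + M)
V(x, 120) - 23583 = (63 + 120 - 1943/216) - 23583 = 37585/216 - 23583 = -5056343/216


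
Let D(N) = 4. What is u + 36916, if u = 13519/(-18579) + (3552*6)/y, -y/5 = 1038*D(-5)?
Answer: 53931159343/1460985 ≈ 36914.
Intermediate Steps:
y = -20760 (y = -5190*4 = -5*4152 = -20760)
u = -2562917/1460985 (u = 13519/(-18579) + (3552*6)/(-20760) = 13519*(-1/18579) + 21312*(-1/20760) = -1229/1689 - 888/865 = -2562917/1460985 ≈ -1.7542)
u + 36916 = -2562917/1460985 + 36916 = 53931159343/1460985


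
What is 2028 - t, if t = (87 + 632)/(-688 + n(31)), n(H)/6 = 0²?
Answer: 1395983/688 ≈ 2029.0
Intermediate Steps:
n(H) = 0 (n(H) = 6*0² = 6*0 = 0)
t = -719/688 (t = (87 + 632)/(-688 + 0) = 719/(-688) = 719*(-1/688) = -719/688 ≈ -1.0451)
2028 - t = 2028 - 1*(-719/688) = 2028 + 719/688 = 1395983/688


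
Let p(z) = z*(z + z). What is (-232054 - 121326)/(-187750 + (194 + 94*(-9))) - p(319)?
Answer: -19171799232/94201 ≈ -2.0352e+5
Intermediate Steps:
p(z) = 2*z² (p(z) = z*(2*z) = 2*z²)
(-232054 - 121326)/(-187750 + (194 + 94*(-9))) - p(319) = (-232054 - 121326)/(-187750 + (194 + 94*(-9))) - 2*319² = -353380/(-187750 + (194 - 846)) - 2*101761 = -353380/(-187750 - 652) - 1*203522 = -353380/(-188402) - 203522 = -353380*(-1/188402) - 203522 = 176690/94201 - 203522 = -19171799232/94201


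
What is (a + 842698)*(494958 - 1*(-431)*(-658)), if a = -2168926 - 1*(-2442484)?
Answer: 235931868160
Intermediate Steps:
a = 273558 (a = -2168926 + 2442484 = 273558)
(a + 842698)*(494958 - 1*(-431)*(-658)) = (273558 + 842698)*(494958 - 1*(-431)*(-658)) = 1116256*(494958 + 431*(-658)) = 1116256*(494958 - 283598) = 1116256*211360 = 235931868160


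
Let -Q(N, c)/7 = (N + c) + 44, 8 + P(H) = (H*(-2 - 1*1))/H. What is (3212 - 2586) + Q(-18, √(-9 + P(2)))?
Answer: 444 - 14*I*√5 ≈ 444.0 - 31.305*I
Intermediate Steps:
P(H) = -11 (P(H) = -8 + (H*(-2 - 1*1))/H = -8 + (H*(-2 - 1))/H = -8 + (H*(-3))/H = -8 + (-3*H)/H = -8 - 3 = -11)
Q(N, c) = -308 - 7*N - 7*c (Q(N, c) = -7*((N + c) + 44) = -7*(44 + N + c) = -308 - 7*N - 7*c)
(3212 - 2586) + Q(-18, √(-9 + P(2))) = (3212 - 2586) + (-308 - 7*(-18) - 7*√(-9 - 11)) = 626 + (-308 + 126 - 14*I*√5) = 626 + (-182 - 14*I*√5) = 444 - 14*I*√5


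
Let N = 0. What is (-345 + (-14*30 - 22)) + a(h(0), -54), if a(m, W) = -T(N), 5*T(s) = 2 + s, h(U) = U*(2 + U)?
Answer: -3937/5 ≈ -787.40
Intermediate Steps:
T(s) = ⅖ + s/5 (T(s) = (2 + s)/5 = ⅖ + s/5)
a(m, W) = -⅖ (a(m, W) = -(⅖ + (⅕)*0) = -(⅖ + 0) = -1*⅖ = -⅖)
(-345 + (-14*30 - 22)) + a(h(0), -54) = (-345 + (-14*30 - 22)) - ⅖ = (-345 + (-420 - 22)) - ⅖ = (-345 - 442) - ⅖ = -787 - ⅖ = -3937/5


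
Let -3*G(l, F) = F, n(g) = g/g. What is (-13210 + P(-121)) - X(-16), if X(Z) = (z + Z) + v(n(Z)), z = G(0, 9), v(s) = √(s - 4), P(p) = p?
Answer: -13312 - I*√3 ≈ -13312.0 - 1.732*I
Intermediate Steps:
n(g) = 1
G(l, F) = -F/3
v(s) = √(-4 + s)
z = -3 (z = -⅓*9 = -3)
X(Z) = -3 + Z + I*√3 (X(Z) = (-3 + Z) + √(-4 + 1) = (-3 + Z) + √(-3) = (-3 + Z) + I*√3 = -3 + Z + I*√3)
(-13210 + P(-121)) - X(-16) = (-13210 - 121) - (-3 - 16 + I*√3) = -13331 - (-19 + I*√3) = -13331 + (19 - I*√3) = -13312 - I*√3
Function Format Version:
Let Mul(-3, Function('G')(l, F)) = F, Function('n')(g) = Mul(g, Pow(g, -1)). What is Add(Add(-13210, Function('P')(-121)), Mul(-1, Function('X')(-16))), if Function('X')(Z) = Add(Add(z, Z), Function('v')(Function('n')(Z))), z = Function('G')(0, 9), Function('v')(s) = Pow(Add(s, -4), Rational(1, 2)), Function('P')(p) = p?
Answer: Add(-13312, Mul(-1, I, Pow(3, Rational(1, 2)))) ≈ Add(-13312., Mul(-1.7320, I))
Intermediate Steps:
Function('n')(g) = 1
Function('G')(l, F) = Mul(Rational(-1, 3), F)
Function('v')(s) = Pow(Add(-4, s), Rational(1, 2))
z = -3 (z = Mul(Rational(-1, 3), 9) = -3)
Function('X')(Z) = Add(-3, Z, Mul(I, Pow(3, Rational(1, 2)))) (Function('X')(Z) = Add(Add(-3, Z), Pow(Add(-4, 1), Rational(1, 2))) = Add(Add(-3, Z), Pow(-3, Rational(1, 2))) = Add(Add(-3, Z), Mul(I, Pow(3, Rational(1, 2)))) = Add(-3, Z, Mul(I, Pow(3, Rational(1, 2)))))
Add(Add(-13210, Function('P')(-121)), Mul(-1, Function('X')(-16))) = Add(Add(-13210, -121), Mul(-1, Add(-3, -16, Mul(I, Pow(3, Rational(1, 2)))))) = Add(-13331, Mul(-1, Add(-19, Mul(I, Pow(3, Rational(1, 2)))))) = Add(-13331, Add(19, Mul(-1, I, Pow(3, Rational(1, 2))))) = Add(-13312, Mul(-1, I, Pow(3, Rational(1, 2))))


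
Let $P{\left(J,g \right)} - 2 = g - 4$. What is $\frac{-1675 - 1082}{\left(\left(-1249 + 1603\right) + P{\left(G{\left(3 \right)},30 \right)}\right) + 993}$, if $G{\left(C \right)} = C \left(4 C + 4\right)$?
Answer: $- \frac{2757}{1375} \approx -2.0051$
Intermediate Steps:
$G{\left(C \right)} = C \left(4 + 4 C\right)$
$P{\left(J,g \right)} = -2 + g$ ($P{\left(J,g \right)} = 2 + \left(g - 4\right) = 2 + \left(-4 + g\right) = -2 + g$)
$\frac{-1675 - 1082}{\left(\left(-1249 + 1603\right) + P{\left(G{\left(3 \right)},30 \right)}\right) + 993} = \frac{-1675 - 1082}{\left(\left(-1249 + 1603\right) + \left(-2 + 30\right)\right) + 993} = - \frac{2757}{\left(354 + 28\right) + 993} = - \frac{2757}{382 + 993} = - \frac{2757}{1375}$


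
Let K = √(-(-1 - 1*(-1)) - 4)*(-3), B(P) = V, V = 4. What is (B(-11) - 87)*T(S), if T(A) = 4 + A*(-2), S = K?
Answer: -332 - 996*I ≈ -332.0 - 996.0*I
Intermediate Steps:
B(P) = 4
K = -6*I (K = √(-(-1 + 1) - 4)*(-3) = √(-1*0 - 4)*(-3) = √(0 - 4)*(-3) = √(-4)*(-3) = (2*I)*(-3) = -6*I ≈ -6.0*I)
S = -6*I ≈ -6.0*I
T(A) = 4 - 2*A
(B(-11) - 87)*T(S) = (4 - 87)*(4 - (-12)*I) = -83*(4 + 12*I) = -332 - 996*I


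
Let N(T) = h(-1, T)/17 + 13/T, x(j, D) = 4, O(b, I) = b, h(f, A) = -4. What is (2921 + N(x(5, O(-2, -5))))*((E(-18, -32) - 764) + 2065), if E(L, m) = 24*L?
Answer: 172785877/68 ≈ 2.5410e+6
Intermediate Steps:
N(T) = -4/17 + 13/T
(2921 + N(x(5, O(-2, -5))))*((E(-18, -32) - 764) + 2065) = (2921 + (-4/17 + 13/4))*((24*(-18) - 764) + 2065) = (2921 + (-4/17 + 13*(¼)))*((-432 - 764) + 2065) = (2921 + (-4/17 + 13/4))*(-1196 + 2065) = (2921 + 205/68)*869 = (198833/68)*869 = 172785877/68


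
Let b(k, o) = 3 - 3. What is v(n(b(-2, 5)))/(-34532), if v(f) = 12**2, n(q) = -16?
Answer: -36/8633 ≈ -0.0041700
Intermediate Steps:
b(k, o) = 0
v(f) = 144
v(n(b(-2, 5)))/(-34532) = 144/(-34532) = 144*(-1/34532) = -36/8633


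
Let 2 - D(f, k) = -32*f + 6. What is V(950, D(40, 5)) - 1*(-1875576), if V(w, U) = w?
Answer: 1876526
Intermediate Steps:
D(f, k) = -4 + 32*f (D(f, k) = 2 - (-32*f + 6) = 2 - (6 - 32*f) = 2 + (-6 + 32*f) = -4 + 32*f)
V(950, D(40, 5)) - 1*(-1875576) = 950 - 1*(-1875576) = 950 + 1875576 = 1876526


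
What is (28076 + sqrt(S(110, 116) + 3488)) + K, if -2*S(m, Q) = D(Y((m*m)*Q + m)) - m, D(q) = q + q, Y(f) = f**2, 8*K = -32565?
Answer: 192043/8 + I*sqrt(1970401760557) ≈ 24005.0 + 1.4037e+6*I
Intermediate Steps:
K = -32565/8 (K = (1/8)*(-32565) = -32565/8 ≈ -4070.6)
D(q) = 2*q
S(m, Q) = m/2 - (m + Q*m**2)**2 (S(m, Q) = -(2*((m*m)*Q + m)**2 - m)/2 = -(2*(m**2*Q + m)**2 - m)/2 = -(2*(Q*m**2 + m)**2 - m)/2 = -(2*(m + Q*m**2)**2 - m)/2 = -(-m + 2*(m + Q*m**2)**2)/2 = m/2 - (m + Q*m**2)**2)
(28076 + sqrt(S(110, 116) + 3488)) + K = (28076 + sqrt(110*(1/2 - 1*110*(1 + 116*110)**2) + 3488)) - 32565/8 = (28076 + sqrt(110*(1/2 - 1*110*(1 + 12760)**2) + 3488)) - 32565/8 = (28076 + sqrt(110*(1/2 - 1*110*12761**2) + 3488)) - 32565/8 = (28076 + sqrt(110*(1/2 - 1*110*162843121) + 3488)) - 32565/8 = (28076 + sqrt(110*(1/2 - 17912743310) + 3488)) - 32565/8 = (28076 + sqrt(110*(-35825486619/2) + 3488)) - 32565/8 = (28076 + sqrt(-1970401764045 + 3488)) - 32565/8 = (28076 + sqrt(-1970401760557)) - 32565/8 = (28076 + I*sqrt(1970401760557)) - 32565/8 = 192043/8 + I*sqrt(1970401760557)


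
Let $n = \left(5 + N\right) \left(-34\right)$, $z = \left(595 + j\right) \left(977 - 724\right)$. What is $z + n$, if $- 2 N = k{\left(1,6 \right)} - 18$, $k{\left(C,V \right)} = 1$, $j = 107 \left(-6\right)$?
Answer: $-12350$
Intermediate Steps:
$j = -642$
$N = \frac{17}{2}$ ($N = - \frac{1 - 18}{2} = \left(- \frac{1}{2}\right) \left(-17\right) = \frac{17}{2} \approx 8.5$)
$z = -11891$ ($z = \left(595 - 642\right) \left(977 - 724\right) = \left(-47\right) 253 = -11891$)
$n = -459$ ($n = \left(5 + \frac{17}{2}\right) \left(-34\right) = \frac{27}{2} \left(-34\right) = -459$)
$z + n = -11891 - 459 = -12350$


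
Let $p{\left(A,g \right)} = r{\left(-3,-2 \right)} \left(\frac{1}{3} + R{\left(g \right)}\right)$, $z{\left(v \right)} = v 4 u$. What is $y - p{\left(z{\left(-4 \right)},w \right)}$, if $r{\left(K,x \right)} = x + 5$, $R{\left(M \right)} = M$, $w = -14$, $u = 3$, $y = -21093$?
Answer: $-21052$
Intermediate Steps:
$z{\left(v \right)} = 12 v$ ($z{\left(v \right)} = v 4 \cdot 3 = 4 v 3 = 12 v$)
$r{\left(K,x \right)} = 5 + x$
$p{\left(A,g \right)} = 1 + 3 g$ ($p{\left(A,g \right)} = \left(5 - 2\right) \left(\frac{1}{3} + g\right) = 3 \left(\frac{1}{3} + g\right) = 1 + 3 g$)
$y - p{\left(z{\left(-4 \right)},w \right)} = -21093 - \left(1 + 3 \left(-14\right)\right) = -21093 - \left(1 - 42\right) = -21093 - -41 = -21093 + 41 = -21052$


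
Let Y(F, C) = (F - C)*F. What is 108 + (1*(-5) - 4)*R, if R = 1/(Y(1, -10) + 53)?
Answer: 6903/64 ≈ 107.86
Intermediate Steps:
Y(F, C) = F*(F - C)
R = 1/64 (R = 1/(1*(1 - 1*(-10)) + 53) = 1/(1*(1 + 10) + 53) = 1/(1*11 + 53) = 1/(11 + 53) = 1/64 ≈ 0.015625)
108 + (1*(-5) - 4)*R = 108 + (1*(-5) - 4)*(1/64) = 108 + (-5 - 4)*(1/64) = 108 - 9*1/64 = 108 - 9/64 = 6903/64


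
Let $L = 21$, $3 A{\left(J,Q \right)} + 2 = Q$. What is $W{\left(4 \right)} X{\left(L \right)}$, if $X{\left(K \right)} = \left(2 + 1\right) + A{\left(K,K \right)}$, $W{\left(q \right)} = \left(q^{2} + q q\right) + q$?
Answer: $336$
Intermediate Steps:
$A{\left(J,Q \right)} = - \frac{2}{3} + \frac{Q}{3}$
$W{\left(q \right)} = q + 2 q^{2}$ ($W{\left(q \right)} = \left(q^{2} + q^{2}\right) + q = 2 q^{2} + q = q + 2 q^{2}$)
$X{\left(K \right)} = \frac{7}{3} + \frac{K}{3}$ ($X{\left(K \right)} = \left(2 + 1\right) + \left(- \frac{2}{3} + \frac{K}{3}\right) = 3 + \left(- \frac{2}{3} + \frac{K}{3}\right) = \frac{7}{3} + \frac{K}{3}$)
$W{\left(4 \right)} X{\left(L \right)} = 4 \left(1 + 2 \cdot 4\right) \left(\frac{7}{3} + \frac{1}{3} \cdot 21\right) = 4 \left(1 + 8\right) \left(\frac{7}{3} + 7\right) = 4 \cdot 9 \cdot \frac{28}{3} = 36 \cdot \frac{28}{3} = 336$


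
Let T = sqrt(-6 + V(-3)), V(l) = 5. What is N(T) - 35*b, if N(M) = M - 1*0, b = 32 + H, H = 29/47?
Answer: -53655/47 + I ≈ -1141.6 + 1.0*I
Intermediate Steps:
H = 29/47 (H = 29*(1/47) = 29/47 ≈ 0.61702)
b = 1533/47 (b = 32 + 29/47 = 1533/47 ≈ 32.617)
T = I (T = sqrt(-6 + 5) = sqrt(-1) = I ≈ 1.0*I)
N(M) = M (N(M) = M + 0 = M)
N(T) - 35*b = I - 35*1533/47 = I - 53655/47 = -53655/47 + I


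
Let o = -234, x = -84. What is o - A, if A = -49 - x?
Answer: -269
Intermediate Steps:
A = 35 (A = -49 - 1*(-84) = -49 + 84 = 35)
o - A = -234 - 1*35 = -234 - 35 = -269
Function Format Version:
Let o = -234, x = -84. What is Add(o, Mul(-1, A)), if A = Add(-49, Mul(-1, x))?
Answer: -269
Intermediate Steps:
A = 35 (A = Add(-49, Mul(-1, -84)) = Add(-49, 84) = 35)
Add(o, Mul(-1, A)) = Add(-234, Mul(-1, 35)) = Add(-234, -35) = -269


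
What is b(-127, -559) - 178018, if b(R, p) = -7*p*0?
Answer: -178018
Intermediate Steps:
b(R, p) = 0 (b(R, p) = -7*0 = 0)
b(-127, -559) - 178018 = 0 - 178018 = -178018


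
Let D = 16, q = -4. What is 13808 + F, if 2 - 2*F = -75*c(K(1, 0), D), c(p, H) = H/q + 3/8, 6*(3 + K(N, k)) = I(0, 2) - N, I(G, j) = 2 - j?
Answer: 218769/16 ≈ 13673.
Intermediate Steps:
K(N, k) = -3 - N/6 (K(N, k) = -3 + ((2 - 1*2) - N)/6 = -3 + ((2 - 2) - N)/6 = -3 + (0 - N)/6 = -3 + (-N)/6 = -3 - N/6)
c(p, H) = 3/8 - H/4 (c(p, H) = H/(-4) + 3/8 = H*(-¼) + 3*(⅛) = -H/4 + 3/8 = 3/8 - H/4)
F = -2159/16 (F = 1 - (-75)*(3/8 - ¼*16)/2 = 1 - (-75)*(3/8 - 4)/2 = 1 - (-75)*(-29)/(2*8) = 1 - ½*2175/8 = 1 - 2175/16 = -2159/16 ≈ -134.94)
13808 + F = 13808 - 2159/16 = 218769/16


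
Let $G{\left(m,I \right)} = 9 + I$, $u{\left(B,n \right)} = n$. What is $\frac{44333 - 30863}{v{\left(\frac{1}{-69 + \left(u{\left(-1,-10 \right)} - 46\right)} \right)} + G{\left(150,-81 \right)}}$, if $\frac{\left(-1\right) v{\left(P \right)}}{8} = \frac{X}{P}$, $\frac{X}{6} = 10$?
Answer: $\frac{2245}{9988} \approx 0.22477$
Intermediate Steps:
$X = 60$ ($X = 6 \cdot 10 = 60$)
$v{\left(P \right)} = - \frac{480}{P}$ ($v{\left(P \right)} = - 8 \frac{60}{P} = - \frac{480}{P}$)
$\frac{44333 - 30863}{v{\left(\frac{1}{-69 + \left(u{\left(-1,-10 \right)} - 46\right)} \right)} + G{\left(150,-81 \right)}} = \frac{44333 - 30863}{- \frac{480}{\frac{1}{-69 - 56}} + \left(9 - 81\right)} = \frac{13470}{- \frac{480}{\frac{1}{-69 - 56}} - 72} = \frac{13470}{- \frac{480}{\frac{1}{-125}} - 72} = \frac{13470}{- \frac{480}{- \frac{1}{125}} - 72} = \frac{13470}{\left(-480\right) \left(-125\right) - 72} = \frac{13470}{60000 - 72} = \frac{13470}{59928} = 13470 \cdot \frac{1}{59928} = \frac{2245}{9988}$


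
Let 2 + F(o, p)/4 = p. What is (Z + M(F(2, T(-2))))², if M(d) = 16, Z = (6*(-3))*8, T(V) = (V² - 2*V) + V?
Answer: 16384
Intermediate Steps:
T(V) = V² - V
Z = -144 (Z = -18*8 = -144)
F(o, p) = -8 + 4*p
(Z + M(F(2, T(-2))))² = (-144 + 16)² = (-128)² = 16384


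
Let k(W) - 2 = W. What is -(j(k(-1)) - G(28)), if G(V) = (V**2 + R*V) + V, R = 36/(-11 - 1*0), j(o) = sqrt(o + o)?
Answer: 7924/11 - sqrt(2) ≈ 718.95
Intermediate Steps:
k(W) = 2 + W
j(o) = sqrt(2)*sqrt(o) (j(o) = sqrt(2*o) = sqrt(2)*sqrt(o))
R = -36/11 (R = 36/(-11 + 0) = 36/(-11) = 36*(-1/11) = -36/11 ≈ -3.2727)
G(V) = V**2 - 25*V/11 (G(V) = (V**2 - 36*V/11) + V = V**2 - 25*V/11)
-(j(k(-1)) - G(28)) = -(sqrt(2)*sqrt(2 - 1) - 28*(-25 + 11*28)/11) = -(sqrt(2)*sqrt(1) - 28*(-25 + 308)/11) = -(sqrt(2)*1 - 28*283/11) = -(sqrt(2) - 1*7924/11) = -(sqrt(2) - 7924/11) = -(-7924/11 + sqrt(2)) = 7924/11 - sqrt(2)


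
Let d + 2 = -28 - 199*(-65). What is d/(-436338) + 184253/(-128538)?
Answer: -2279315789/1557944829 ≈ -1.4630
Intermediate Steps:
d = 12905 (d = -2 + (-28 - 199*(-65)) = -2 + (-28 + 12935) = -2 + 12907 = 12905)
d/(-436338) + 184253/(-128538) = 12905/(-436338) + 184253/(-128538) = 12905*(-1/436338) + 184253*(-1/128538) = -12905/436338 - 184253/128538 = -2279315789/1557944829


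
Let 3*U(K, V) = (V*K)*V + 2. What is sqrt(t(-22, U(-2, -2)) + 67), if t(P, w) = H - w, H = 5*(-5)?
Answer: 2*sqrt(11) ≈ 6.6332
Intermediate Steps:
H = -25
U(K, V) = 2/3 + K*V**2/3 (U(K, V) = ((V*K)*V + 2)/3 = ((K*V)*V + 2)/3 = (K*V**2 + 2)/3 = (2 + K*V**2)/3 = 2/3 + K*V**2/3)
t(P, w) = -25 - w
sqrt(t(-22, U(-2, -2)) + 67) = sqrt((-25 - (2/3 + (1/3)*(-2)*(-2)**2)) + 67) = sqrt((-25 - (2/3 + (1/3)*(-2)*4)) + 67) = sqrt((-25 - (2/3 - 8/3)) + 67) = sqrt((-25 - 1*(-2)) + 67) = sqrt((-25 + 2) + 67) = sqrt(-23 + 67) = sqrt(44) = 2*sqrt(11)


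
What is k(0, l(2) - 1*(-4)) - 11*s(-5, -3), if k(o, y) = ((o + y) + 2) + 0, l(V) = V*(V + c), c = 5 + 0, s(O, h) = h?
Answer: 53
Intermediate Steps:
c = 5
l(V) = V*(5 + V) (l(V) = V*(V + 5) = V*(5 + V))
k(o, y) = 2 + o + y (k(o, y) = (2 + o + y) + 0 = 2 + o + y)
k(0, l(2) - 1*(-4)) - 11*s(-5, -3) = (2 + 0 + (2*(5 + 2) - 1*(-4))) - 11*(-3) = (2 + 0 + (2*7 + 4)) + 33 = (2 + 0 + (14 + 4)) + 33 = (2 + 0 + 18) + 33 = 20 + 33 = 53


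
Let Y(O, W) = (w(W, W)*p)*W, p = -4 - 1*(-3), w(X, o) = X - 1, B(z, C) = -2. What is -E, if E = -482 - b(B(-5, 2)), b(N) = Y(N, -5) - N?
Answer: 454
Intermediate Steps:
w(X, o) = -1 + X
p = -1 (p = -4 + 3 = -1)
Y(O, W) = W*(1 - W) (Y(O, W) = ((-1 + W)*(-1))*W = (1 - W)*W = W*(1 - W))
b(N) = -30 - N (b(N) = -5*(1 - 1*(-5)) - N = -5*(1 + 5) - N = -5*6 - N = -30 - N)
E = -454 (E = -482 - (-30 - 1*(-2)) = -482 - (-30 + 2) = -482 - 1*(-28) = -482 + 28 = -454)
-E = -1*(-454) = 454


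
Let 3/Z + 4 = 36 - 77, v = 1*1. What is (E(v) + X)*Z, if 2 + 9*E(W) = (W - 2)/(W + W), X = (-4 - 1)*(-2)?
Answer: -35/54 ≈ -0.64815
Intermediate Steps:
v = 1
X = 10 (X = -5*(-2) = 10)
E(W) = -2/9 + (-2 + W)/(18*W) (E(W) = -2/9 + ((W - 2)/(W + W))/9 = -2/9 + ((-2 + W)/((2*W)))/9 = -2/9 + ((-2 + W)*(1/(2*W)))/9 = -2/9 + ((-2 + W)/(2*W))/9 = -2/9 + (-2 + W)/(18*W))
Z = -1/15 (Z = 3/(-4 + (36 - 77)) = 3/(-4 - 41) = 3/(-45) = 3*(-1/45) = -1/15 ≈ -0.066667)
(E(v) + X)*Z = ((1/18)*(-2 - 3*1)/1 + 10)*(-1/15) = ((1/18)*1*(-2 - 3) + 10)*(-1/15) = ((1/18)*1*(-5) + 10)*(-1/15) = (-5/18 + 10)*(-1/15) = (175/18)*(-1/15) = -35/54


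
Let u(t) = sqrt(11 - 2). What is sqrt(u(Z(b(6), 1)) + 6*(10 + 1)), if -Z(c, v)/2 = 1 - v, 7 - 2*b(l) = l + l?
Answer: sqrt(69) ≈ 8.3066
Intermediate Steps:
b(l) = 7/2 - l (b(l) = 7/2 - (l + l)/2 = 7/2 - l)
Z(c, v) = -2 + 2*v (Z(c, v) = -2*(1 - v) = -2 + 2*v)
u(t) = 3 (u(t) = sqrt(9) = 3)
sqrt(u(Z(b(6), 1)) + 6*(10 + 1)) = sqrt(3 + 6*(10 + 1)) = sqrt(3 + 6*11) = sqrt(3 + 66) = sqrt(69)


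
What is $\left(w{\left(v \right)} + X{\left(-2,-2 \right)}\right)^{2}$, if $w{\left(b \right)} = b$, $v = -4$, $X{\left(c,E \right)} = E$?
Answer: $36$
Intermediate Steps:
$\left(w{\left(v \right)} + X{\left(-2,-2 \right)}\right)^{2} = \left(-4 - 2\right)^{2} = \left(-6\right)^{2} = 36$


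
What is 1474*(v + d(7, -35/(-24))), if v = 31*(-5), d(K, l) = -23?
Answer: -262372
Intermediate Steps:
v = -155
1474*(v + d(7, -35/(-24))) = 1474*(-155 - 23) = 1474*(-178) = -262372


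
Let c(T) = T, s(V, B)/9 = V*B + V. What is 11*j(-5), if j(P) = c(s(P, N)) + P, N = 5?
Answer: -3025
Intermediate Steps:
s(V, B) = 9*V + 9*B*V (s(V, B) = 9*(V*B + V) = 9*(B*V + V) = 9*(V + B*V) = 9*V + 9*B*V)
j(P) = 55*P (j(P) = 9*P*(1 + 5) + P = 9*P*6 + P = 54*P + P = 55*P)
11*j(-5) = 11*(55*(-5)) = 11*(-275) = -3025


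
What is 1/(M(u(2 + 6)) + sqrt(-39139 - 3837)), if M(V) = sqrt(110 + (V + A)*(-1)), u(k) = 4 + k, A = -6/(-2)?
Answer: 1/(sqrt(95) + 4*I*sqrt(2686)) ≈ 0.0002263 - 0.0048131*I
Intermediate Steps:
A = 3 (A = -6*(-1/2) = 3)
M(V) = sqrt(107 - V) (M(V) = sqrt(110 + (V + 3)*(-1)) = sqrt(110 + (3 + V)*(-1)) = sqrt(110 + (-3 - V)) = sqrt(107 - V))
1/(M(u(2 + 6)) + sqrt(-39139 - 3837)) = 1/(sqrt(107 - (4 + (2 + 6))) + sqrt(-39139 - 3837)) = 1/(sqrt(107 - (4 + 8)) + sqrt(-42976)) = 1/(sqrt(107 - 1*12) + 4*I*sqrt(2686)) = 1/(sqrt(107 - 12) + 4*I*sqrt(2686)) = 1/(sqrt(95) + 4*I*sqrt(2686))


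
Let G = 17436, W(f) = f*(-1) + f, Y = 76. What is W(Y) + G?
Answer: 17436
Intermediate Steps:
W(f) = 0 (W(f) = -f + f = 0)
W(Y) + G = 0 + 17436 = 17436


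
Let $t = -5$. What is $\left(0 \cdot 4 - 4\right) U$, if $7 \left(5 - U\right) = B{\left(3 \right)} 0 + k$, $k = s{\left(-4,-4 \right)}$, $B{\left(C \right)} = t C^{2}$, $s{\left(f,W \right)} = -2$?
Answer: $- \frac{148}{7} \approx -21.143$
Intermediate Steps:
$B{\left(C \right)} = - 5 C^{2}$
$k = -2$
$U = \frac{37}{7}$ ($U = 5 - \frac{- 5 \cdot 3^{2} \cdot 0 - 2}{7} = 5 - \frac{\left(-5\right) 9 \cdot 0 - 2}{7} = 5 - \frac{\left(-45\right) 0 - 2}{7} = 5 - \frac{0 - 2}{7} = 5 - - \frac{2}{7} = 5 + \frac{2}{7} = \frac{37}{7} \approx 5.2857$)
$\left(0 \cdot 4 - 4\right) U = \left(0 \cdot 4 - 4\right) \frac{37}{7} = \left(0 - 4\right) \frac{37}{7} = \left(-4\right) \frac{37}{7} = - \frac{148}{7}$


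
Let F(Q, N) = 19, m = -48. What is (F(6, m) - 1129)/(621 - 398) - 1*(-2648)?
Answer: 589394/223 ≈ 2643.0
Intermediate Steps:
(F(6, m) - 1129)/(621 - 398) - 1*(-2648) = (19 - 1129)/(621 - 398) - 1*(-2648) = -1110/223 + 2648 = 589394/223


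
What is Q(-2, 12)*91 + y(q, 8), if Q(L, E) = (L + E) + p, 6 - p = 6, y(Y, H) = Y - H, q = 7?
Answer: 909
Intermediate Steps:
p = 0 (p = 6 - 1*6 = 6 - 6 = 0)
Q(L, E) = E + L (Q(L, E) = (L + E) + 0 = (E + L) + 0 = E + L)
Q(-2, 12)*91 + y(q, 8) = (12 - 2)*91 + (7 - 1*8) = 10*91 + (7 - 8) = 910 - 1 = 909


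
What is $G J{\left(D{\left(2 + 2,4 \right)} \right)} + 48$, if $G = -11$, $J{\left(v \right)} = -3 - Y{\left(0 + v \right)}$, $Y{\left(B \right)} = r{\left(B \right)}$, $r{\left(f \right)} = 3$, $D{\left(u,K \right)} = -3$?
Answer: $114$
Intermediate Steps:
$Y{\left(B \right)} = 3$
$J{\left(v \right)} = -6$ ($J{\left(v \right)} = -3 - 3 = -6$)
$G J{\left(D{\left(2 + 2,4 \right)} \right)} + 48 = \left(-11\right) \left(-6\right) + 48 = 66 + 48 = 114$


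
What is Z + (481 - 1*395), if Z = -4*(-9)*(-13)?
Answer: -382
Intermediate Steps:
Z = -468 (Z = 36*(-13) = -468)
Z + (481 - 1*395) = -468 + (481 - 1*395) = -468 + (481 - 395) = -468 + 86 = -382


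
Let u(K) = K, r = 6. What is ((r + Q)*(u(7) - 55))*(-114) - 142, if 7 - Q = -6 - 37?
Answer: 306290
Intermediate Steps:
Q = 50 (Q = 7 - (-6 - 37) = 7 - 1*(-43) = 7 + 43 = 50)
((r + Q)*(u(7) - 55))*(-114) - 142 = ((6 + 50)*(7 - 55))*(-114) - 142 = (56*(-48))*(-114) - 142 = -2688*(-114) - 142 = 306432 - 142 = 306290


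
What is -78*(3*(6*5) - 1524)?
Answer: 111852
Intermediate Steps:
-78*(3*(6*5) - 1524) = -78*(3*30 - 1524) = -78*(90 - 1524) = -78*(-1434) = 111852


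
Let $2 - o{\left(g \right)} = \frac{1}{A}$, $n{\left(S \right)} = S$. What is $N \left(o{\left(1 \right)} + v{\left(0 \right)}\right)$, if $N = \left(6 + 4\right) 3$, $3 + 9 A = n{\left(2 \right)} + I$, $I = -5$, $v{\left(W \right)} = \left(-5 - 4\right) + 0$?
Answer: $-165$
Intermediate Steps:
$v{\left(W \right)} = -9$ ($v{\left(W \right)} = -9 + 0 = -9$)
$A = - \frac{2}{3}$ ($A = - \frac{1}{3} + \frac{2 - 5}{9} = - \frac{1}{3} + \frac{1}{9} \left(-3\right) = - \frac{1}{3} - \frac{1}{3} = - \frac{2}{3} \approx -0.66667$)
$o{\left(g \right)} = \frac{7}{2}$ ($o{\left(g \right)} = 2 - \frac{1}{- \frac{2}{3}} = 2 - - \frac{3}{2} = 2 + \frac{3}{2} = \frac{7}{2}$)
$N = 30$ ($N = 10 \cdot 3 = 30$)
$N \left(o{\left(1 \right)} + v{\left(0 \right)}\right) = 30 \left(\frac{7}{2} - 9\right) = 30 \left(- \frac{11}{2}\right) = -165$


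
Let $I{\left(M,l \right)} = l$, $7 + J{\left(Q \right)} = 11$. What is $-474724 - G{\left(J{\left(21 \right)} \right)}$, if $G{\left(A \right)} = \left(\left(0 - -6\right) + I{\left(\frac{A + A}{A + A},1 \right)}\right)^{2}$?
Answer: $-474773$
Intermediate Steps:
$J{\left(Q \right)} = 4$ ($J{\left(Q \right)} = -7 + 11 = 4$)
$G{\left(A \right)} = 49$ ($G{\left(A \right)} = \left(\left(0 - -6\right) + 1\right)^{2} = \left(\left(0 + 6\right) + 1\right)^{2} = \left(6 + 1\right)^{2} = 7^{2} = 49$)
$-474724 - G{\left(J{\left(21 \right)} \right)} = -474724 - 49 = -474773$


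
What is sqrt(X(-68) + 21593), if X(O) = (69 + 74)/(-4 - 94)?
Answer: sqrt(4231942)/14 ≈ 146.94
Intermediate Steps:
X(O) = -143/98 (X(O) = 143/(-98) = 143*(-1/98) = -143/98)
sqrt(X(-68) + 21593) = sqrt(-143/98 + 21593) = sqrt(2115971/98) = sqrt(4231942)/14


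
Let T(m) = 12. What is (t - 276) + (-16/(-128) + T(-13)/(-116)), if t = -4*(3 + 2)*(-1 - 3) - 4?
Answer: -46395/232 ≈ -199.98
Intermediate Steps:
t = 76 (t = -20*(-4) - 4 = -4*(-20) - 4 = 80 - 4 = 76)
(t - 276) + (-16/(-128) + T(-13)/(-116)) = (76 - 276) + (-16/(-128) + 12/(-116)) = -200 + (-16*(-1/128) + 12*(-1/116)) = -200 + (⅛ - 3/29) = -200 + 5/232 = -46395/232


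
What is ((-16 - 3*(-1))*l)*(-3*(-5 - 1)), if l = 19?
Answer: -4446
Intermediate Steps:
((-16 - 3*(-1))*l)*(-3*(-5 - 1)) = ((-16 - 3*(-1))*19)*(-3*(-5 - 1)) = ((-16 + 3)*19)*(-3*(-6)) = -13*19*18 = -247*18 = -4446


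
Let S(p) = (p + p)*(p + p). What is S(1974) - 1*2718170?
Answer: 12868534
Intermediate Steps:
S(p) = 4*p² (S(p) = (2*p)*(2*p) = 4*p²)
S(1974) - 1*2718170 = 4*1974² - 1*2718170 = 4*3896676 - 2718170 = 15586704 - 2718170 = 12868534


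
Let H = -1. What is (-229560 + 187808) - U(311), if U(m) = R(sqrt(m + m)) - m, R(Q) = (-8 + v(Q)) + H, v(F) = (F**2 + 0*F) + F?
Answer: -42054 - sqrt(622) ≈ -42079.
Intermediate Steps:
v(F) = F + F**2 (v(F) = (F**2 + 0) + F = F**2 + F = F + F**2)
R(Q) = -9 + Q*(1 + Q) (R(Q) = (-8 + Q*(1 + Q)) - 1 = -9 + Q*(1 + Q))
U(m) = -9 - m + sqrt(2)*sqrt(m)*(1 + sqrt(2)*sqrt(m)) (U(m) = (-9 + sqrt(m + m)*(1 + sqrt(m + m))) - m = (-9 + sqrt(2*m)*(1 + sqrt(2*m))) - m = (-9 + (sqrt(2)*sqrt(m))*(1 + sqrt(2)*sqrt(m))) - m = (-9 + sqrt(2)*sqrt(m)*(1 + sqrt(2)*sqrt(m))) - m = -9 - m + sqrt(2)*sqrt(m)*(1 + sqrt(2)*sqrt(m)))
(-229560 + 187808) - U(311) = (-229560 + 187808) - (-9 + 311 + sqrt(2)*sqrt(311)) = -41752 - (-9 + 311 + sqrt(622)) = -41752 - (302 + sqrt(622)) = -41752 + (-302 - sqrt(622)) = -42054 - sqrt(622)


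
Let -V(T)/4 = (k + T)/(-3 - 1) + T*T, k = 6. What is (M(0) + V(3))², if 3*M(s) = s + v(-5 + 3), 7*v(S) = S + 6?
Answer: 316969/441 ≈ 718.75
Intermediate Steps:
v(S) = 6/7 + S/7 (v(S) = (S + 6)/7 = (6 + S)/7 = 6/7 + S/7)
M(s) = 4/21 + s/3 (M(s) = (s + (6/7 + (-5 + 3)/7))/3 = (s + (6/7 + (⅐)*(-2)))/3 = (s + (6/7 - 2/7))/3 = (s + 4/7)/3 = (4/7 + s)/3 = 4/21 + s/3)
V(T) = 6 + T - 4*T² (V(T) = -4*((6 + T)/(-3 - 1) + T*T) = -4*((6 + T)/(-4) + T²) = -4*((6 + T)*(-¼) + T²) = -4*((-3/2 - T/4) + T²) = -4*(-3/2 + T² - T/4) = 6 + T - 4*T²)
(M(0) + V(3))² = ((4/21 + (⅓)*0) + (6 + 3 - 4*3²))² = ((4/21 + 0) + (6 + 3 - 4*9))² = (4/21 + (6 + 3 - 36))² = (4/21 - 27)² = (-563/21)² = 316969/441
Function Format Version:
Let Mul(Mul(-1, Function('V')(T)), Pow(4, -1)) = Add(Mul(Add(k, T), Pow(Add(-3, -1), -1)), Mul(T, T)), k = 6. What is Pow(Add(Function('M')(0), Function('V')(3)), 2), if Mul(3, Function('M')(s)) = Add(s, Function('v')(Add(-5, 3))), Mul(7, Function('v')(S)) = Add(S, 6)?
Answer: Rational(316969, 441) ≈ 718.75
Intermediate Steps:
Function('v')(S) = Add(Rational(6, 7), Mul(Rational(1, 7), S)) (Function('v')(S) = Mul(Rational(1, 7), Add(S, 6)) = Mul(Rational(1, 7), Add(6, S)) = Add(Rational(6, 7), Mul(Rational(1, 7), S)))
Function('M')(s) = Add(Rational(4, 21), Mul(Rational(1, 3), s)) (Function('M')(s) = Mul(Rational(1, 3), Add(s, Add(Rational(6, 7), Mul(Rational(1, 7), Add(-5, 3))))) = Mul(Rational(1, 3), Add(s, Add(Rational(6, 7), Mul(Rational(1, 7), -2)))) = Mul(Rational(1, 3), Add(s, Add(Rational(6, 7), Rational(-2, 7)))) = Mul(Rational(1, 3), Add(s, Rational(4, 7))) = Mul(Rational(1, 3), Add(Rational(4, 7), s)) = Add(Rational(4, 21), Mul(Rational(1, 3), s)))
Function('V')(T) = Add(6, T, Mul(-4, Pow(T, 2))) (Function('V')(T) = Mul(-4, Add(Mul(Add(6, T), Pow(Add(-3, -1), -1)), Mul(T, T))) = Mul(-4, Add(Mul(Add(6, T), Pow(-4, -1)), Pow(T, 2))) = Mul(-4, Add(Mul(Add(6, T), Rational(-1, 4)), Pow(T, 2))) = Mul(-4, Add(Add(Rational(-3, 2), Mul(Rational(-1, 4), T)), Pow(T, 2))) = Mul(-4, Add(Rational(-3, 2), Pow(T, 2), Mul(Rational(-1, 4), T))) = Add(6, T, Mul(-4, Pow(T, 2))))
Pow(Add(Function('M')(0), Function('V')(3)), 2) = Pow(Add(Add(Rational(4, 21), Mul(Rational(1, 3), 0)), Add(6, 3, Mul(-4, Pow(3, 2)))), 2) = Pow(Add(Add(Rational(4, 21), 0), Add(6, 3, Mul(-4, 9))), 2) = Pow(Add(Rational(4, 21), Add(6, 3, -36)), 2) = Pow(Add(Rational(4, 21), -27), 2) = Pow(Rational(-563, 21), 2) = Rational(316969, 441)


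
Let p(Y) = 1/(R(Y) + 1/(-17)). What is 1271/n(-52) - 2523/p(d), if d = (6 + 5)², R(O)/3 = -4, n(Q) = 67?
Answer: 34675012/1139 ≈ 30443.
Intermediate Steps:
R(O) = -12 (R(O) = 3*(-4) = -12)
d = 121 (d = 11² = 121)
p(Y) = -17/205 (p(Y) = 1/(-12 + 1/(-17)) = 1/(-12 - 1/17) = 1/(-205/17) = -17/205)
1271/n(-52) - 2523/p(d) = 1271/67 - 2523/(-17/205) = 1271*(1/67) - 2523*(-205/17) = 1271/67 + 517215/17 = 34675012/1139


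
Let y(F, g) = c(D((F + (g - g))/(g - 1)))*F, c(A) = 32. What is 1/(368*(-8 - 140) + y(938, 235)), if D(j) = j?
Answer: -1/24448 ≈ -4.0903e-5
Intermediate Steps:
y(F, g) = 32*F
1/(368*(-8 - 140) + y(938, 235)) = 1/(368*(-8 - 140) + 32*938) = 1/(368*(-148) + 30016) = 1/(-54464 + 30016) = 1/(-24448) = -1/24448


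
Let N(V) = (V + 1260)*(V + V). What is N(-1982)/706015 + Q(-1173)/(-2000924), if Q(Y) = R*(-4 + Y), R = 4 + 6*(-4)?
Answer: 1427510225573/353170589465 ≈ 4.0420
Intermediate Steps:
R = -20 (R = 4 - 24 = -20)
N(V) = 2*V*(1260 + V) (N(V) = (1260 + V)*(2*V) = 2*V*(1260 + V))
Q(Y) = 80 - 20*Y (Q(Y) = -20*(-4 + Y) = 80 - 20*Y)
N(-1982)/706015 + Q(-1173)/(-2000924) = (2*(-1982)*(1260 - 1982))/706015 + (80 - 20*(-1173))/(-2000924) = (2*(-1982)*(-722))*(1/706015) + (80 + 23460)*(-1/2000924) = 2862008*(1/706015) + 23540*(-1/2000924) = 2862008/706015 - 5885/500231 = 1427510225573/353170589465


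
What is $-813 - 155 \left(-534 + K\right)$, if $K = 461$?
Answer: $10502$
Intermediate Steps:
$-813 - 155 \left(-534 + K\right) = -813 - 155 \left(-534 + 461\right) = -813 - -11315 = -813 + 11315 = 10502$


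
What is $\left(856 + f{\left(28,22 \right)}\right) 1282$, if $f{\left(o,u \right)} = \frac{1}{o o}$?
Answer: $\frac{430178305}{392} \approx 1.0974 \cdot 10^{6}$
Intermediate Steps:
$f{\left(o,u \right)} = \frac{1}{o^{2}}$
$\left(856 + f{\left(28,22 \right)}\right) 1282 = \left(856 + \frac{1}{784}\right) 1282 = \frac{671105}{784} \cdot 1282 = \frac{430178305}{392}$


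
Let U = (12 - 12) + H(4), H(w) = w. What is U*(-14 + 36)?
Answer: 88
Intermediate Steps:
U = 4 (U = (12 - 12) + 4 = 0 + 4 = 4)
U*(-14 + 36) = 4*(-14 + 36) = 4*22 = 88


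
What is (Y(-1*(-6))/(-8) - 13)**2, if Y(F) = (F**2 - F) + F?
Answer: 1225/4 ≈ 306.25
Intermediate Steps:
Y(F) = F**2
(Y(-1*(-6))/(-8) - 13)**2 = ((-1*(-6))**2/(-8) - 13)**2 = (6**2*(-1/8) - 13)**2 = (36*(-1/8) - 13)**2 = (-9/2 - 13)**2 = (-35/2)**2 = 1225/4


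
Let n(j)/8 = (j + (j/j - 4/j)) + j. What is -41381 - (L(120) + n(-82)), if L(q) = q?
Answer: -1648093/41 ≈ -40197.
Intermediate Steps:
n(j) = 8 - 32/j + 16*j (n(j) = 8*((j + (j/j - 4/j)) + j) = 8*((j + (1 - 4/j)) + j) = 8*((1 + j - 4/j) + j) = 8*(1 - 4/j + 2*j) = 8 - 32/j + 16*j)
-41381 - (L(120) + n(-82)) = -41381 - (120 + (8 - 32/(-82) + 16*(-82))) = -41381 - (120 + (8 - 32*(-1/82) - 1312)) = -41381 - (120 + (8 + 16/41 - 1312)) = -41381 - (120 - 53448/41) = -41381 - 1*(-48528/41) = -41381 + 48528/41 = -1648093/41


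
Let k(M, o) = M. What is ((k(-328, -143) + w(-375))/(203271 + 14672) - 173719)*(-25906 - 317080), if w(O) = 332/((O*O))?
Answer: 1826119432486316284898/30648234375 ≈ 5.9583e+10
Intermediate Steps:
w(O) = 332/O**2 (w(O) = 332/(O**2) = 332/O**2)
((k(-328, -143) + w(-375))/(203271 + 14672) - 173719)*(-25906 - 317080) = ((-328 + 332/(-375)**2)/(203271 + 14672) - 173719)*(-25906 - 317080) = ((-328 + 332*(1/140625))/217943 - 173719)*(-342986) = ((-328 + 332/140625)*(1/217943) - 173719)*(-342986) = (-46124668/140625*1/217943 - 173719)*(-342986) = (-46124668/30648234375 - 173719)*(-342986) = -5324180673515293/30648234375*(-342986) = 1826119432486316284898/30648234375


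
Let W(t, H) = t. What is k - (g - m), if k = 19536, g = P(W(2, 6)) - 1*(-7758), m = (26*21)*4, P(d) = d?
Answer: 13960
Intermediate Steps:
m = 2184 (m = 546*4 = 2184)
g = 7760 (g = 2 - 1*(-7758) = 2 + 7758 = 7760)
k - (g - m) = 19536 - (7760 - 1*2184) = 19536 - (7760 - 2184) = 19536 - 1*5576 = 19536 - 5576 = 13960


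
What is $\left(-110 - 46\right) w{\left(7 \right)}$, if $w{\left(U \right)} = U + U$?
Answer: $-2184$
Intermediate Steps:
$w{\left(U \right)} = 2 U$
$\left(-110 - 46\right) w{\left(7 \right)} = \left(-110 - 46\right) 2 \cdot 7 = \left(-156\right) 14 = -2184$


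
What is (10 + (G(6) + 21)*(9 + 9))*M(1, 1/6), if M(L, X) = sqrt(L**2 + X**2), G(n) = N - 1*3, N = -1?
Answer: 158*sqrt(37)/3 ≈ 320.36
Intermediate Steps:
G(n) = -4 (G(n) = -1 - 1*3 = -1 - 3 = -4)
(10 + (G(6) + 21)*(9 + 9))*M(1, 1/6) = (10 + (-4 + 21)*(9 + 9))*sqrt(1**2 + (1/6)**2) = (10 + 17*18)*sqrt(1 + (1/6)**2) = (10 + 306)*sqrt(1 + 1/36) = 316*sqrt(37/36) = 316*(sqrt(37)/6) = 158*sqrt(37)/3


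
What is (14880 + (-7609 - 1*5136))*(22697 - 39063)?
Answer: -34941410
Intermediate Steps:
(14880 + (-7609 - 1*5136))*(22697 - 39063) = (14880 + (-7609 - 5136))*(-16366) = (14880 - 12745)*(-16366) = 2135*(-16366) = -34941410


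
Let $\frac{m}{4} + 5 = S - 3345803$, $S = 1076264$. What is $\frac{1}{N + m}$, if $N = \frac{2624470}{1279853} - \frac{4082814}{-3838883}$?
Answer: $- \frac{4913205924199}{44602932803686167672} \approx -1.1015 \cdot 10^{-7}$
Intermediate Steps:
$m = -9078176$ ($m = -20 + 4 \left(1076264 - 3345803\right) = -20 + 4 \left(-2269539\right) = -20 - 9078156 = -9078176$)
$N = \frac{15300435013352}{4913205924199}$ ($N = 2624470 \cdot \frac{1}{1279853} - - \frac{4082814}{3838883} = \frac{2624470}{1279853} + \frac{4082814}{3838883} = \frac{15300435013352}{4913205924199} \approx 3.1141$)
$\frac{1}{N + m} = \frac{1}{\frac{15300435013352}{4913205924199} - 9078176} = \frac{1}{- \frac{44602932803686167672}{4913205924199}} = - \frac{4913205924199}{44602932803686167672}$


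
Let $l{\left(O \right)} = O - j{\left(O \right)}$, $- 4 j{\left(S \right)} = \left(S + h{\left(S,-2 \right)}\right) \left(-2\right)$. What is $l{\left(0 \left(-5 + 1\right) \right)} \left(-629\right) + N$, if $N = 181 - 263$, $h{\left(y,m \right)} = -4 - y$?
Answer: $-1340$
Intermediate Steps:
$N = -82$ ($N = 181 - 263 = -82$)
$j{\left(S \right)} = -2$ ($j{\left(S \right)} = - \frac{\left(S - \left(4 + S\right)\right) \left(-2\right)}{4} = - \frac{\left(-4\right) \left(-2\right)}{4} = \left(- \frac{1}{4}\right) 8 = -2$)
$l{\left(O \right)} = 2 + O$ ($l{\left(O \right)} = O - -2 = O + 2 = 2 + O$)
$l{\left(0 \left(-5 + 1\right) \right)} \left(-629\right) + N = \left(2 + 0 \left(-5 + 1\right)\right) \left(-629\right) - 82 = \left(2 + 0 \left(-4\right)\right) \left(-629\right) - 82 = \left(2 + 0\right) \left(-629\right) - 82 = 2 \left(-629\right) - 82 = -1258 - 82 = -1340$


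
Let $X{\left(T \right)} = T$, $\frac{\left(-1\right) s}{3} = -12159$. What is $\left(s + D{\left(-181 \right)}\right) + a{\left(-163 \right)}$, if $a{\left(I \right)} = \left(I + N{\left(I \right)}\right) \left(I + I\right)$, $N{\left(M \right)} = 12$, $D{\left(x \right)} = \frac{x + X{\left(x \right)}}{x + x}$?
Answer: $85704$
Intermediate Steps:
$s = 36477$ ($s = \left(-3\right) \left(-12159\right) = 36477$)
$D{\left(x \right)} = 1$ ($D{\left(x \right)} = \frac{x + x}{x + x} = \frac{2 x}{2 x} = 2 x \frac{1}{2 x} = 1$)
$a{\left(I \right)} = 2 I \left(12 + I\right)$ ($a{\left(I \right)} = \left(I + 12\right) \left(I + I\right) = \left(12 + I\right) 2 I = 2 I \left(12 + I\right)$)
$\left(s + D{\left(-181 \right)}\right) + a{\left(-163 \right)} = \left(36477 + 1\right) + 2 \left(-163\right) \left(12 - 163\right) = 36478 + 2 \left(-163\right) \left(-151\right) = 36478 + 49226 = 85704$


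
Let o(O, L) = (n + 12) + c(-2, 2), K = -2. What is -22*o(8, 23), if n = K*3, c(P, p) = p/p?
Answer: -154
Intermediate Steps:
c(P, p) = 1
n = -6 (n = -2*3 = -6)
o(O, L) = 7 (o(O, L) = (-6 + 12) + 1 = 6 + 1 = 7)
-22*o(8, 23) = -22*7 = -154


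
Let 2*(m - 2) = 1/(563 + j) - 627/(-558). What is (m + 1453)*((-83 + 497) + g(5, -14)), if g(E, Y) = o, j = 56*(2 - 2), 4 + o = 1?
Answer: 41764070921/69812 ≈ 5.9824e+5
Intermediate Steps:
o = -3 (o = -4 + 1 = -3)
j = 0 (j = 56*0 = 0)
g(E, Y) = -3
m = 536725/209436 (m = 2 + (1/(563 + 0) - 627/(-558))/2 = 2 + (1/563 - 627*(-1)/558)/2 = 2 + (1/563 - 1*(-209/186))/2 = 2 + (1/563 + 209/186)/2 = 2 + (1/2)*(117853/104718) = 2 + 117853/209436 = 536725/209436 ≈ 2.5627)
(m + 1453)*((-83 + 497) + g(5, -14)) = (536725/209436 + 1453)*((-83 + 497) - 3) = 304847233*(414 - 3)/209436 = (304847233/209436)*411 = 41764070921/69812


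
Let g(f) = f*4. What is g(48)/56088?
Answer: 8/2337 ≈ 0.0034232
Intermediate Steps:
g(f) = 4*f
g(48)/56088 = (4*48)/56088 = 192*(1/56088) = 8/2337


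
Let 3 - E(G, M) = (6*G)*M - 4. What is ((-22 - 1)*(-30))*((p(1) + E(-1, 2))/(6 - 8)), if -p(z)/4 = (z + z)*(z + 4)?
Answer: 7245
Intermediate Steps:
E(G, M) = 7 - 6*G*M (E(G, M) = 3 - ((6*G)*M - 4) = 3 - (6*G*M - 4) = 3 - (-4 + 6*G*M) = 3 + (4 - 6*G*M) = 7 - 6*G*M)
p(z) = -8*z*(4 + z) (p(z) = -4*(z + z)*(z + 4) = -4*2*z*(4 + z) = -8*z*(4 + z))
((-22 - 1)*(-30))*((p(1) + E(-1, 2))/(6 - 8)) = ((-22 - 1)*(-30))*((-8*1*(4 + 1) + (7 - 6*(-1)*2))/(6 - 8)) = (-23*(-30))*((-8*1*5 + (7 + 12))/(-2)) = 690*((-40 + 19)*(-1/2)) = 690*(-21*(-1/2)) = 690*(21/2) = 7245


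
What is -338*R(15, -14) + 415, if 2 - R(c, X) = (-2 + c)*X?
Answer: -61777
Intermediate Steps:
R(c, X) = 2 - X*(-2 + c) (R(c, X) = 2 - (-2 + c)*X = 2 - X*(-2 + c))
-338*R(15, -14) + 415 = -338*(2 + 2*(-14) - 1*(-14)*15) + 415 = -338*(2 - 28 + 210) + 415 = -338*184 + 415 = -62192 + 415 = -61777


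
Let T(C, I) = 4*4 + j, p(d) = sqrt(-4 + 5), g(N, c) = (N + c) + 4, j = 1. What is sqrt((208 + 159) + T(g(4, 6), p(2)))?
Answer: 8*sqrt(6) ≈ 19.596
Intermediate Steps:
g(N, c) = 4 + N + c
p(d) = 1 (p(d) = sqrt(1) = 1)
T(C, I) = 17 (T(C, I) = 4*4 + 1 = 16 + 1 = 17)
sqrt((208 + 159) + T(g(4, 6), p(2))) = sqrt((208 + 159) + 17) = sqrt(367 + 17) = sqrt(384) = 8*sqrt(6)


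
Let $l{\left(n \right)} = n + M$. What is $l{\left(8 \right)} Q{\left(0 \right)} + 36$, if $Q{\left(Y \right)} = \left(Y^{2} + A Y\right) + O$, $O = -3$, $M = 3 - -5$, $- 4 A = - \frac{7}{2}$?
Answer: $-12$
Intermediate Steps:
$A = \frac{7}{8}$ ($A = - \frac{\left(-7\right) \frac{1}{2}}{4} = \left(- \frac{1}{4}\right) \left(- \frac{7}{2}\right) = \frac{7}{8} \approx 0.875$)
$M = 8$ ($M = 3 + 5 = 8$)
$l{\left(n \right)} = 8 + n$ ($l{\left(n \right)} = n + 8 = 8 + n$)
$Q{\left(Y \right)} = -3 + Y^{2} + \frac{7 Y}{8}$ ($Q{\left(Y \right)} = \left(Y^{2} + \frac{7 Y}{8}\right) - 3 = -3 + Y^{2} + \frac{7 Y}{8}$)
$l{\left(8 \right)} Q{\left(0 \right)} + 36 = \left(8 + 8\right) \left(-3 + 0^{2} + \frac{7}{8} \cdot 0\right) + 36 = 16 \left(-3 + 0 + 0\right) + 36 = 16 \left(-3\right) + 36 = -48 + 36 = -12$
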